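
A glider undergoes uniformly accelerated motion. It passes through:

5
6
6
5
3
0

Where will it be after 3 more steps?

-15

First differences are +1, +0, -1, -2, -3; their common second difference is -1 (constant acceleration).
step 6: 0 − 4 → -4
step 7: -4 − 5 → -9
step 8: -9 − 6 → -15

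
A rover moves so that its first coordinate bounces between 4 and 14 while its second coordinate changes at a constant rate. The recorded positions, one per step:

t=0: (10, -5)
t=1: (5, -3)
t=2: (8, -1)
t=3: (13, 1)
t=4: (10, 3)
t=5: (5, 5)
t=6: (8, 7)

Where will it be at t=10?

(8, 15)

The first coordinate reflects between 4 and 14, moving 5 per step.
  step 7: 8 → 13
  step 8: 13 → 10
  step 9: 10 → 5
  step 10: 5 → 8
The second coordinate changes by +2 each step: at step 10 it is 15.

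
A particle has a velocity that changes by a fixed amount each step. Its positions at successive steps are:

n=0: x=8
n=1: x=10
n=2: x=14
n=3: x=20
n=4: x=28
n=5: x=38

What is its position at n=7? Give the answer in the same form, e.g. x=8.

x=64

First differences are +2, +4, +6, +8, +10; their common second difference is +2 (constant acceleration).
step 6: 38 + 12 → x=50
step 7: 50 + 14 → x=64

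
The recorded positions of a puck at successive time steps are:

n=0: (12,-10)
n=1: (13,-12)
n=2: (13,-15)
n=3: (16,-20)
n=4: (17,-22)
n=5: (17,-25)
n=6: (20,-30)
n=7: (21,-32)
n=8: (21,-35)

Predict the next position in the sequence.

(24,-40)

Step-to-step displacements: (+1,-2), (+0,-3), (+3,-5), (+1,-2), (+0,-3), (+3,-5), (+1,-2), (+0,-3) — a repeating cycle of length 3.
step 9: apply (+3,-5) → (24,-40)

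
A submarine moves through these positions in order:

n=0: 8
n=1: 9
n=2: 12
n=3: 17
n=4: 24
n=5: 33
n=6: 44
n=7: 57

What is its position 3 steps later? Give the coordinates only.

108

Successive displacements: +1, +3, +5, +7, +9, +11, +13 — each changes by +2.
step 8: 57 + 15 → 72
step 9: 72 + 17 → 89
step 10: 89 + 19 → 108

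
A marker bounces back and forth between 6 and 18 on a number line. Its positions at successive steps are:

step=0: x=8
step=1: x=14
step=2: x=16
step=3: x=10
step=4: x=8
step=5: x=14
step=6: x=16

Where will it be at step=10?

The value travels 6 per step and bounces off the walls at 6 and 18.
  step 7: 16 → 10
  step 8: 10 → 8
  step 9: 8 → 14
  step 10: 14 → 16

x=16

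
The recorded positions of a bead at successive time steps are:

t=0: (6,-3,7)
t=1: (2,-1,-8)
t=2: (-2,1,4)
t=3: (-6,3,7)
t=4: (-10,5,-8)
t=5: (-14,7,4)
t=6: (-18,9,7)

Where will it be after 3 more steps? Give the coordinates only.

(-30,15,7)

The first coordinate changes by -4 each step, so at step 9 it is 6 + 9·(-4) = -30.
The second coordinate changes by +2 each step, so at step 9 it is -3 + 9·(2) = 15.
The third coordinate repeats the cycle [7, -8, 4] with period 3; step 9 mod 3 = 0, giving 7.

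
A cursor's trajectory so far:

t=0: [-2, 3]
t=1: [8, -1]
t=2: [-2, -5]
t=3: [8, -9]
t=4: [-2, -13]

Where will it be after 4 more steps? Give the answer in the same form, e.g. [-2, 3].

The first coordinate repeats the cycle [-2, 8] with period 2; step 8 mod 2 = 0, giving -2.
The second coordinate changes by -4 each step, so at step 8 it is 3 + 8·(-4) = -29.

[-2, -29]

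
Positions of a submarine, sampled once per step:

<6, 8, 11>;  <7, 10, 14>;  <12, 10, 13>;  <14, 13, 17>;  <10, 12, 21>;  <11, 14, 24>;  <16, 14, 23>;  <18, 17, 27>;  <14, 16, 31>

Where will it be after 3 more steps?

Differencing gives <+1, +2, +3>, <+5, +0, -1>, <+2, +3, +4>, <-4, -1, +4>, <+1, +2, +3>, <+5, +0, -1>, <+2, +3, +4>, <-4, -1, +4>. This is the pattern <+1, +2, +3>, <+5, +0, -1>, <+2, +3, +4>, <-4, -1, +4> repeated.
step 9: apply <+1, +2, +3> → <15, 18, 34>
step 10: apply <+5, +0, -1> → <20, 18, 33>
step 11: apply <+2, +3, +4> → <22, 21, 37>

<22, 21, 37>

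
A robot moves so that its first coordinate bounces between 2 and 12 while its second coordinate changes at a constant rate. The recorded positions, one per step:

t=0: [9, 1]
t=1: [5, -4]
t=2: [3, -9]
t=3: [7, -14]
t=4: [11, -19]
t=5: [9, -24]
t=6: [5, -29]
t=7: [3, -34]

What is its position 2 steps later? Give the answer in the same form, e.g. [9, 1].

[11, -44]

The first coordinate reflects between 2 and 12, moving 4 per step.
  step 8: 3 → 7
  step 9: 7 → 11
The second coordinate changes by -5 each step: at step 9 it is -44.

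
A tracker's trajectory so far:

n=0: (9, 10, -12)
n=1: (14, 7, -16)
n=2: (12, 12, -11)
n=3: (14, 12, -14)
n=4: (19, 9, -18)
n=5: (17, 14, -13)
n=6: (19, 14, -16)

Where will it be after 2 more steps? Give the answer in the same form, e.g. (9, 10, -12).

(22, 16, -15)

The moves between consecutive positions are (+5, -3, -4), (-2, +5, +5), (+2, +0, -3), (+5, -3, -4), (-2, +5, +5), (+2, +0, -3); they repeat the 3-cycle [(+5, -3, -4), (-2, +5, +5), (+2, +0, -3)].
step 7: apply (+5, -3, -4) → (24, 11, -20)
step 8: apply (-2, +5, +5) → (22, 16, -15)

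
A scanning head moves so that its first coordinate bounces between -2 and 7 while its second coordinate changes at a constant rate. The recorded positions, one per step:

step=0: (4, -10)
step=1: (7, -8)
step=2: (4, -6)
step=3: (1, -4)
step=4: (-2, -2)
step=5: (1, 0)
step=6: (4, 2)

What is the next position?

The first coordinate travels 3 per step and bounces off the walls at -2 and 7.
  step 7: 4 → 7
The second coordinate changes by +2 each step: at step 7 it is 4.

(7, 4)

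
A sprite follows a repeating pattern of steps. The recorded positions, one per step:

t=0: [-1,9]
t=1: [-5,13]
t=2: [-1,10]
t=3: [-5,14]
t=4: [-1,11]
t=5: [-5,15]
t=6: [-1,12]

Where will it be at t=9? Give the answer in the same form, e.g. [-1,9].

Step-to-step displacements: [-4,+4], [+4,-3], [-4,+4], [+4,-3], [-4,+4], [+4,-3] — a repeating cycle of length 2.
step 7: apply [-4,+4] → [-5,16]
step 8: apply [+4,-3] → [-1,13]
step 9: apply [-4,+4] → [-5,17]

[-5,17]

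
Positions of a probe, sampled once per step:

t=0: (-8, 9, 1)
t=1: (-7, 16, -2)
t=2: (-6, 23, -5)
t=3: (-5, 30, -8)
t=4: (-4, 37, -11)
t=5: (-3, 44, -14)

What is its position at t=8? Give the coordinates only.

The position changes by (+1, +7, -3) every step.
step 6: (-3, 44, -14) + (+1, +7, -3) → (-2, 51, -17)
step 7: (-2, 51, -17) + (+1, +7, -3) → (-1, 58, -20)
step 8: (-1, 58, -20) + (+1, +7, -3) → (0, 65, -23)

(0, 65, -23)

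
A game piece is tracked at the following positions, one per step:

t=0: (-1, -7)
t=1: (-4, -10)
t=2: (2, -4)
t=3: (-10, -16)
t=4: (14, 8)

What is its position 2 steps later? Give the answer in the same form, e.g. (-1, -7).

(62, 56)

Step-to-step displacements: (-3, -3), (+6, +6), (-12, -12), (+24, +24); each is -2× the previous.
step 5: (14, 8) + (-48, -48) → (-34, -40)
step 6: (-34, -40) + (+96, +96) → (62, 56)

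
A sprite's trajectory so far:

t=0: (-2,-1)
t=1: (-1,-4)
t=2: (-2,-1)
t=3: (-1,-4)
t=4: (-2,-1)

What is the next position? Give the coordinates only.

(-1,-4)

Consecutive displacements (+1,-3), (-1,+3), (+1,-3), (-1,+3) scale by a factor of -1 each step.
step 5: (-2,-1) + (+1,-3) → (-1,-4)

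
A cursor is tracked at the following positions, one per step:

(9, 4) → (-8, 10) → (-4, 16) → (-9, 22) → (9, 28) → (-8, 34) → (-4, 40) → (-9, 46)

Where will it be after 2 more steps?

First: cycles through 9, -8, -4, -9 every 4 steps. Step 9 lands at position 1 of the cycle → -8.
Second: linear, +6 per step → 58 at step 9.

(-8, 58)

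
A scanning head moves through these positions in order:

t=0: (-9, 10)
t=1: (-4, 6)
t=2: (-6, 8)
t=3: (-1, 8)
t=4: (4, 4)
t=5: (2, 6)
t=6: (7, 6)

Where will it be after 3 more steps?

(15, 4)

Step-to-step displacements: (+5, -4), (-2, +2), (+5, +0), (+5, -4), (-2, +2), (+5, +0) — a repeating cycle of length 3.
step 7: apply (+5, -4) → (12, 2)
step 8: apply (-2, +2) → (10, 4)
step 9: apply (+5, +0) → (15, 4)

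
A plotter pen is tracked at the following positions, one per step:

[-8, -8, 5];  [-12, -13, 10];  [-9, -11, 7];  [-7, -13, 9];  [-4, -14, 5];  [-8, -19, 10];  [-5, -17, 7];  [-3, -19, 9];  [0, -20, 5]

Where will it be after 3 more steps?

[1, -25, 9]

Step-to-step displacements: [-4, -5, +5], [+3, +2, -3], [+2, -2, +2], [+3, -1, -4], [-4, -5, +5], [+3, +2, -3], [+2, -2, +2], [+3, -1, -4] — a repeating cycle of length 4.
step 9: apply [-4, -5, +5] → [-4, -25, 10]
step 10: apply [+3, +2, -3] → [-1, -23, 7]
step 11: apply [+2, -2, +2] → [1, -25, 9]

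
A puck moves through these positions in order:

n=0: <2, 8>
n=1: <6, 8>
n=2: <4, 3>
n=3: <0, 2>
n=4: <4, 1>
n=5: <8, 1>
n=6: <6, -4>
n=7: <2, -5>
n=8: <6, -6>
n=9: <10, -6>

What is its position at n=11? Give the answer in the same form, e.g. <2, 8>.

<4, -12>

The moves between consecutive positions are <+4, +0>, <-2, -5>, <-4, -1>, <+4, -1>, <+4, +0>, <-2, -5>, <-4, -1>, <+4, -1>, <+4, +0>; they repeat the 4-cycle [<+4, +0>, <-2, -5>, <-4, -1>, <+4, -1>].
step 10: apply <-2, -5> → <8, -11>
step 11: apply <-4, -1> → <4, -12>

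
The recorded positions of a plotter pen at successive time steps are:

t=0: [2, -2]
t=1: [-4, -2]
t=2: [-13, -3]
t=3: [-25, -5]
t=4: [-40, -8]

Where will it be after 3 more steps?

Successive displacements: [-6, +0], [-9, -1], [-12, -2], [-15, -3] — each changes by [-3, -1].
step 5: [-40, -8] + [-18, -4] → [-58, -12]
step 6: [-58, -12] + [-21, -5] → [-79, -17]
step 7: [-79, -17] + [-24, -6] → [-103, -23]

[-103, -23]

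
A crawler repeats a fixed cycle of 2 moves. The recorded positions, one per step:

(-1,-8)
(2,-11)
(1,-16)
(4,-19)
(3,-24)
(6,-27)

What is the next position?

(5,-32)

Step-to-step displacements: (+3,-3), (-1,-5), (+3,-3), (-1,-5), (+3,-3) — a repeating cycle of length 2.
step 6: apply (-1,-5) → (5,-32)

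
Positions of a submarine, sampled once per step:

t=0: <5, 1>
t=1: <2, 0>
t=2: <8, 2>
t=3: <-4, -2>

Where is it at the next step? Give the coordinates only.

The jumps are <-3, -1>, <+6, +2>, <-12, -4> — a geometric progression with ratio -2.
step 4: <-4, -2> + <+24, +8> → <20, 6>

<20, 6>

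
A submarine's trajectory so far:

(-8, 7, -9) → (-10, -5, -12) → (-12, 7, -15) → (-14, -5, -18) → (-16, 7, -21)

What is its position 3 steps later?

The first coordinate changes by -2 each step, so at step 7 it is -8 + 7·(-2) = -22.
The second coordinate repeats the cycle [7, -5] with period 2; step 7 mod 2 = 1, giving -5.
The third coordinate changes by -3 each step, so at step 7 it is -9 + 7·(-3) = -30.

(-22, -5, -30)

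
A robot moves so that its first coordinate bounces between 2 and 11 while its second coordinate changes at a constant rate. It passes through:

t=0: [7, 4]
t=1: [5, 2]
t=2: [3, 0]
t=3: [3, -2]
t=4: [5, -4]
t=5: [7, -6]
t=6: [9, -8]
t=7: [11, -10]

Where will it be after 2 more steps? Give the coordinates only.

The first coordinate reflects between 2 and 11, moving 2 per step.
  step 8: 11 → 9
  step 9: 9 → 7
The second coordinate changes by -2 each step: at step 9 it is -14.

[7, -14]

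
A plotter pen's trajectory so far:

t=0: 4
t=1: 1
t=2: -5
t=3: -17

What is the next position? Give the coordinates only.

Step-to-step displacements: -3, -6, -12; each is 2× the previous.
step 4: -17 − 24 → -41

-41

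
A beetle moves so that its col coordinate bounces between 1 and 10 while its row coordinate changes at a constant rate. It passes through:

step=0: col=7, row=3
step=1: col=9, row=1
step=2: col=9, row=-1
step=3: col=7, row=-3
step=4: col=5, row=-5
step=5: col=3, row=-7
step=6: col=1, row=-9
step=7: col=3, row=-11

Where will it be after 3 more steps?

col=9, row=-17

The col coordinate travels 2 per step and bounces off the walls at 1 and 10.
  step 8: 3 → 5
  step 9: 5 → 7
  step 10: 7 → 9
The row coordinate changes by -2 each step: at step 10 it is -17.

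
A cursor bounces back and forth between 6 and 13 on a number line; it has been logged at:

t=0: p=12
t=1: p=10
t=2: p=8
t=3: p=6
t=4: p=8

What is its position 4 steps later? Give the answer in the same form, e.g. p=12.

p=10

The value reflects between 6 and 13, moving 2 per step.
  step 5: 8 → 10
  step 6: 10 → 12
  step 7: 12 → 12
  step 8: 12 → 10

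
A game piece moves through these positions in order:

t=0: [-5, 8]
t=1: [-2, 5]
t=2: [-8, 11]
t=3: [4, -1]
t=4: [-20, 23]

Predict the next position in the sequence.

[28, -25]

Step-to-step displacements: [+3, -3], [-6, +6], [+12, -12], [-24, +24]; each is -2× the previous.
step 5: [-20, 23] + [+48, -48] → [28, -25]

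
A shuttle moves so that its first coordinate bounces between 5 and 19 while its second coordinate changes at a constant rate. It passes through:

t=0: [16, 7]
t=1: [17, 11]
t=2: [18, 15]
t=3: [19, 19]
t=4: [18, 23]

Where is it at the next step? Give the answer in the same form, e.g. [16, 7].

[17, 27]

The first coordinate travels 1 per step and bounces off the walls at 5 and 19.
  step 5: 18 → 17
The second coordinate changes by +4 each step: at step 5 it is 27.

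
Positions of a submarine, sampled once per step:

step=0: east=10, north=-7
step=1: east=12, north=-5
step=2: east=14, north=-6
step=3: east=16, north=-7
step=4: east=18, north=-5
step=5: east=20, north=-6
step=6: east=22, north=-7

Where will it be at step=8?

east=26, north=-6

The east coordinate changes by +2 each step, so at step 8 it is 10 + 8·(2) = 26.
The north coordinate repeats the cycle [-7, -5, -6] with period 3; step 8 mod 3 = 2, giving -6.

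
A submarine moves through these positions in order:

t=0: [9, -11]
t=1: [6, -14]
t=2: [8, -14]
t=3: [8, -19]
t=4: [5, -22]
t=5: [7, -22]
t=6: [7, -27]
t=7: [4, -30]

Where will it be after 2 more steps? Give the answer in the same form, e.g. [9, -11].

[6, -35]

Step-to-step displacements: [-3, -3], [+2, +0], [+0, -5], [-3, -3], [+2, +0], [+0, -5], [-3, -3] — a repeating cycle of length 3.
step 8: apply [+2, +0] → [6, -30]
step 9: apply [+0, -5] → [6, -35]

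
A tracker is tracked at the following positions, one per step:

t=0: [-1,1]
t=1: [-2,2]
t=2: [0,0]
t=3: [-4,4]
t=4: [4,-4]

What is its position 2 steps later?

The jumps are [-1,+1], [+2,-2], [-4,+4], [+8,-8] — a geometric progression with ratio -2.
step 5: [4,-4] + [-16,+16] → [-12,12]
step 6: [-12,12] + [+32,-32] → [20,-20]

[20,-20]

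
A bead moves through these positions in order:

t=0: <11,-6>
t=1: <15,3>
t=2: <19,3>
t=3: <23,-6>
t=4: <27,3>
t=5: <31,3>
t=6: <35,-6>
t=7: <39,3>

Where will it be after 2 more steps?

<47,-6>

The first coordinate changes by +4 each step, so at step 9 it is 11 + 9·(4) = 47.
The second coordinate repeats the cycle [-6, 3, 3] with period 3; step 9 mod 3 = 0, giving -6.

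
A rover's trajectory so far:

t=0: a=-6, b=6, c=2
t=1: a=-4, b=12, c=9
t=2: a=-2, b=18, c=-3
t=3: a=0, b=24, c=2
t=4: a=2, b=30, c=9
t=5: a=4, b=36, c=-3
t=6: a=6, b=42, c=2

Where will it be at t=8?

The a coordinate changes by +2 each step, so at step 8 it is -6 + 8·(2) = 10.
The b coordinate changes by +6 each step, so at step 8 it is 6 + 8·(6) = 54.
The c coordinate repeats the cycle [2, 9, -3] with period 3; step 8 mod 3 = 2, giving -3.

a=10, b=54, c=-3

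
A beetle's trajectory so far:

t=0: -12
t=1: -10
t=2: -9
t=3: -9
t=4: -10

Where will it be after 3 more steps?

-19

First differences are +2, +1, +0, -1; their common second difference is -1 (constant acceleration).
step 5: -10 − 2 → -12
step 6: -12 − 3 → -15
step 7: -15 − 4 → -19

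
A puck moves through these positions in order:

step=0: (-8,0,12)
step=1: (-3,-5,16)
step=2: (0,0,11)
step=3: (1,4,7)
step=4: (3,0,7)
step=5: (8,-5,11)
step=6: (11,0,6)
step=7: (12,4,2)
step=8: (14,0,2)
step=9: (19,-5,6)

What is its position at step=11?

(23,4,-3)

The moves between consecutive positions are (+5,-5,+4), (+3,+5,-5), (+1,+4,-4), (+2,-4,+0), (+5,-5,+4), (+3,+5,-5), (+1,+4,-4), (+2,-4,+0), (+5,-5,+4); they repeat the 4-cycle [(+5,-5,+4), (+3,+5,-5), (+1,+4,-4), (+2,-4,+0)].
step 10: apply (+3,+5,-5) → (22,0,1)
step 11: apply (+1,+4,-4) → (23,4,-3)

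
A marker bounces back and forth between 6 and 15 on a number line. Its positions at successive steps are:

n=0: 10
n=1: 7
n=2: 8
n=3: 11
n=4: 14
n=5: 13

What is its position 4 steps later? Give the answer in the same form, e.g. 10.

11

The value travels 3 per step and bounces off the walls at 6 and 15.
  step 6: 13 → 10
  step 7: 10 → 7
  step 8: 7 → 8
  step 9: 8 → 11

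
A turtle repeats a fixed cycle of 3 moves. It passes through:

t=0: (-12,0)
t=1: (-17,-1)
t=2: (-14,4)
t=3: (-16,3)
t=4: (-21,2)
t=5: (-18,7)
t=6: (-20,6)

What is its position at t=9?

The moves between consecutive positions are (-5,-1), (+3,+5), (-2,-1), (-5,-1), (+3,+5), (-2,-1); they repeat the 3-cycle [(-5,-1), (+3,+5), (-2,-1)].
step 7: apply (-5,-1) → (-25,5)
step 8: apply (+3,+5) → (-22,10)
step 9: apply (-2,-1) → (-24,9)

(-24,9)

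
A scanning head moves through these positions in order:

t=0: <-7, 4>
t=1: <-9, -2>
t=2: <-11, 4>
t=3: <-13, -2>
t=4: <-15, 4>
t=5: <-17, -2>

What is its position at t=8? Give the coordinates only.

First: linear, -2 per step → -23 at step 8.
Second: cycles through 4, -2 every 2 steps. Step 8 lands at position 0 of the cycle → 4.

<-23, 4>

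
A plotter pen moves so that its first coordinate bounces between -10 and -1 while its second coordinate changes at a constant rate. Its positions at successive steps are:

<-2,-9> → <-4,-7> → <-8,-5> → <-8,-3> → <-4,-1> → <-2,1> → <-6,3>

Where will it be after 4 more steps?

<-4,11>

The first coordinate reflects between -10 and -1, moving 4 per step.
  step 7: -6 → -10
  step 8: -10 → -6
  step 9: -6 → -2
  step 10: -2 → -4
The second coordinate changes by +2 each step: at step 10 it is 11.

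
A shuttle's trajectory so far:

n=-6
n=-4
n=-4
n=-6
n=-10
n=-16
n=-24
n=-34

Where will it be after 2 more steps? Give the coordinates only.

Successive displacements: +2, +0, -2, -4, -6, -8, -10 — each changes by -2.
step 8: -34 − 12 → n=-46
step 9: -46 − 14 → n=-60

n=-60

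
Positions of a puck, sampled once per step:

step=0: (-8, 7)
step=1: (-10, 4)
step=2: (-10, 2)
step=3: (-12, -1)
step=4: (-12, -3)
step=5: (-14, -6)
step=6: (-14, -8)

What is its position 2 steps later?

The moves between consecutive positions are (-2, -3), (+0, -2), (-2, -3), (+0, -2), (-2, -3), (+0, -2); they repeat the 2-cycle [(-2, -3), (+0, -2)].
step 7: apply (-2, -3) → (-16, -11)
step 8: apply (+0, -2) → (-16, -13)

(-16, -13)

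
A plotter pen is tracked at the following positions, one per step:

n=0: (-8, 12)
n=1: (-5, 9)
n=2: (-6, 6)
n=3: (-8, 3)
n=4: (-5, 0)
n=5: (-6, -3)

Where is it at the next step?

(-8, -6)

The first coordinate repeats the cycle [-8, -5, -6] with period 3; step 6 mod 3 = 0, giving -8.
The second coordinate changes by -3 each step, so at step 6 it is 12 + 6·(-3) = -6.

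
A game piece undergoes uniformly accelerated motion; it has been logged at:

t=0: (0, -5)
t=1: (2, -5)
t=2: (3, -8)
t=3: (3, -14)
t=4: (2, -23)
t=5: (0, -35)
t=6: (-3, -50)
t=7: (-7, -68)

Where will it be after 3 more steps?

(-25, -140)

First differences are (+2, +0), (+1, -3), (+0, -6), (-1, -9), (-2, -12), (-3, -15), (-4, -18); their common second difference is (-1, -3) (constant acceleration).
step 8: (-7, -68) + (-5, -21) → (-12, -89)
step 9: (-12, -89) + (-6, -24) → (-18, -113)
step 10: (-18, -113) + (-7, -27) → (-25, -140)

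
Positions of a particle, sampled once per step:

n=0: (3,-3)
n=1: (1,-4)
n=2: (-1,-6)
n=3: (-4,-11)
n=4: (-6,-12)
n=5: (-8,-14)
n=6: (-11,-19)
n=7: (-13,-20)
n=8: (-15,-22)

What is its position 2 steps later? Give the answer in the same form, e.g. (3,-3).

Differencing gives (-2,-1), (-2,-2), (-3,-5), (-2,-1), (-2,-2), (-3,-5), (-2,-1), (-2,-2). This is the pattern (-2,-1), (-2,-2), (-3,-5) repeated.
step 9: apply (-3,-5) → (-18,-27)
step 10: apply (-2,-1) → (-20,-28)

(-20,-28)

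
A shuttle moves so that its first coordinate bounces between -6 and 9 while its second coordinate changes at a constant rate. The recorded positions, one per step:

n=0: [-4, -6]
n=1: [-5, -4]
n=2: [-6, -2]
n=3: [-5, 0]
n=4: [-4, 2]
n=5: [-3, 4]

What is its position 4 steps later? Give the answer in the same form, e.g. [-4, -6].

[1, 12]

The first coordinate travels 1 per step and bounces off the walls at -6 and 9.
  step 6: -3 → -2
  step 7: -2 → -1
  step 8: -1 → 0
  step 9: 0 → 1
The second coordinate changes by +2 each step: at step 9 it is 12.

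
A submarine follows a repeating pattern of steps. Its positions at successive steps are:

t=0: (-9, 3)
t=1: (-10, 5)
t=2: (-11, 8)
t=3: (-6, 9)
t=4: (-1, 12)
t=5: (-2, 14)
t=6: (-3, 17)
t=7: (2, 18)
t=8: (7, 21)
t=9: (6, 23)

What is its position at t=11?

The moves between consecutive positions are (-1, +2), (-1, +3), (+5, +1), (+5, +3), (-1, +2), (-1, +3), (+5, +1), (+5, +3), (-1, +2); they repeat the 4-cycle [(-1, +2), (-1, +3), (+5, +1), (+5, +3)].
step 10: apply (-1, +3) → (5, 26)
step 11: apply (+5, +1) → (10, 27)

(10, 27)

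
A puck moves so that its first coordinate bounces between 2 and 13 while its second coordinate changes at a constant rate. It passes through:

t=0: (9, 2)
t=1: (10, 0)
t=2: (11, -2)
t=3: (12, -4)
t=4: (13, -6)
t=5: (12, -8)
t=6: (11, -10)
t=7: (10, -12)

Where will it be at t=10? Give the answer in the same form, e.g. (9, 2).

(7, -18)

The first coordinate reflects between 2 and 13, moving 1 per step.
  step 8: 10 → 9
  step 9: 9 → 8
  step 10: 8 → 7
The second coordinate changes by -2 each step: at step 10 it is -18.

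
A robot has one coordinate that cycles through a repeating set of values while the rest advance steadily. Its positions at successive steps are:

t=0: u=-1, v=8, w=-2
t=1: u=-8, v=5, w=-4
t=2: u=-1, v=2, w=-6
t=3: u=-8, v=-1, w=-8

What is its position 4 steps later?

u=-8, v=-13, w=-16

U: cycles through -1, -8 every 2 steps. Step 7 lands at position 1 of the cycle → -8.
V: linear, -3 per step → -13 at step 7.
W: linear, -2 per step → -16 at step 7.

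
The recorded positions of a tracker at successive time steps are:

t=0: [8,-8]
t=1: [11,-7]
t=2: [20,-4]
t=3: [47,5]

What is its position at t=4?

Step-to-step displacements: [+3,+1], [+9,+3], [+27,+9]; each is 3× the previous.
step 4: [47,5] + [+81,+27] → [128,32]

[128,32]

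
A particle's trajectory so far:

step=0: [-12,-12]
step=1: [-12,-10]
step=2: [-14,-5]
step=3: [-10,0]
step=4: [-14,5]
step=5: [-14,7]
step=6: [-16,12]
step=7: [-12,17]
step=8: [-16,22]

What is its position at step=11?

[-14,34]

The moves between consecutive positions are [+0,+2], [-2,+5], [+4,+5], [-4,+5], [+0,+2], [-2,+5], [+4,+5], [-4,+5]; they repeat the 4-cycle [[+0,+2], [-2,+5], [+4,+5], [-4,+5]].
step 9: apply [+0,+2] → [-16,24]
step 10: apply [-2,+5] → [-18,29]
step 11: apply [+4,+5] → [-14,34]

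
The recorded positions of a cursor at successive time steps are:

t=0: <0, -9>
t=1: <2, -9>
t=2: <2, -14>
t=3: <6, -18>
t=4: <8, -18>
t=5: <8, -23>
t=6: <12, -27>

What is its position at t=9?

The moves between consecutive positions are <+2, +0>, <+0, -5>, <+4, -4>, <+2, +0>, <+0, -5>, <+4, -4>; they repeat the 3-cycle [<+2, +0>, <+0, -5>, <+4, -4>].
step 7: apply <+2, +0> → <14, -27>
step 8: apply <+0, -5> → <14, -32>
step 9: apply <+4, -4> → <18, -36>

<18, -36>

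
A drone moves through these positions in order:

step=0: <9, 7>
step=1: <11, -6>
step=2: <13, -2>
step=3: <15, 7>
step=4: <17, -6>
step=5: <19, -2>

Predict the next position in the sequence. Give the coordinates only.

<21, 7>

First: linear, +2 per step → 21 at step 6.
Second: cycles through 7, -6, -2 every 3 steps. Step 6 lands at position 0 of the cycle → 7.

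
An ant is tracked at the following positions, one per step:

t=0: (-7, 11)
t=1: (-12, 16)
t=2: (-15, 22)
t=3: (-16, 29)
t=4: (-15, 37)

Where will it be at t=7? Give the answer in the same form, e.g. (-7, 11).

First differences are (-5, +5), (-3, +6), (-1, +7), (+1, +8); their common second difference is (+2, +1) (constant acceleration).
step 5: (-15, 37) + (+3, +9) → (-12, 46)
step 6: (-12, 46) + (+5, +10) → (-7, 56)
step 7: (-7, 56) + (+7, +11) → (0, 67)

(0, 67)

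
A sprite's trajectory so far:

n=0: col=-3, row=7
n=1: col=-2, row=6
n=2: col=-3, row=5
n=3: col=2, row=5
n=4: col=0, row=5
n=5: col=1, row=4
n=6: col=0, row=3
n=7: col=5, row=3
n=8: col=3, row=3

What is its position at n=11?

col=8, row=1

Differencing gives (+1, -1), (-1, -1), (+5, +0), (-2, +0), (+1, -1), (-1, -1), (+5, +0), (-2, +0). This is the pattern (+1, -1), (-1, -1), (+5, +0), (-2, +0) repeated.
step 9: apply (+1, -1) → col=4, row=2
step 10: apply (-1, -1) → col=3, row=1
step 11: apply (+5, +0) → col=8, row=1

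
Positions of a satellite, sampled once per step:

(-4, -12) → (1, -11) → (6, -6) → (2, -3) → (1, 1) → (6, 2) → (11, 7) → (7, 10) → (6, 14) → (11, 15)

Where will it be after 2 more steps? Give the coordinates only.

(12, 23)

The moves between consecutive positions are (+5, +1), (+5, +5), (-4, +3), (-1, +4), (+5, +1), (+5, +5), (-4, +3), (-1, +4), (+5, +1); they repeat the 4-cycle [(+5, +1), (+5, +5), (-4, +3), (-1, +4)].
step 10: apply (+5, +5) → (16, 20)
step 11: apply (-4, +3) → (12, 23)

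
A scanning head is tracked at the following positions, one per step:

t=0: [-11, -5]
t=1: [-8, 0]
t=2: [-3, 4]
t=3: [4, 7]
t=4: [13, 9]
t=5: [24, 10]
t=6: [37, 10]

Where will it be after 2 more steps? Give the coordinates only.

Taking differences between consecutive positions: [+3, +5], [+5, +4], [+7, +3], [+9, +2], [+11, +1], [+13, +0]. These grow by [+2, -1] each step.
step 7: [37, 10] + [+15, -1] → [52, 9]
step 8: [52, 9] + [+17, -2] → [69, 7]

[69, 7]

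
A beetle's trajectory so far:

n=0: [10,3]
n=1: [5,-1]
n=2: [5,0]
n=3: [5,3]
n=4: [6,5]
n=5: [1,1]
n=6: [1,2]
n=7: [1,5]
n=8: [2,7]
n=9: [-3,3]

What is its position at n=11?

[-3,7]

Differencing gives [-5,-4], [+0,+1], [+0,+3], [+1,+2], [-5,-4], [+0,+1], [+0,+3], [+1,+2], [-5,-4]. This is the pattern [-5,-4], [+0,+1], [+0,+3], [+1,+2] repeated.
step 10: apply [+0,+1] → [-3,4]
step 11: apply [+0,+3] → [-3,7]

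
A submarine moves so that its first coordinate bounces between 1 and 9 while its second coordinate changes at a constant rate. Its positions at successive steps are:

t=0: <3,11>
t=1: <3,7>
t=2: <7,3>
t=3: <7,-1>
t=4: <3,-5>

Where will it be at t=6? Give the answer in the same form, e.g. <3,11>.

<7,-13>

The first coordinate travels 4 per step and bounces off the walls at 1 and 9.
  step 5: 3 → 3
  step 6: 3 → 7
The second coordinate changes by -4 each step: at step 6 it is -13.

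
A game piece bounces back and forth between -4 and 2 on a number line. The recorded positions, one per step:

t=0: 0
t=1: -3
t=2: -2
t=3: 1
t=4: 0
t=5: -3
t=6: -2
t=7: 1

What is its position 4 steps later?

1

The value reflects between -4 and 2, moving 3 per step.
  step 8: 1 → 0
  step 9: 0 → -3
  step 10: -3 → -2
  step 11: -2 → 1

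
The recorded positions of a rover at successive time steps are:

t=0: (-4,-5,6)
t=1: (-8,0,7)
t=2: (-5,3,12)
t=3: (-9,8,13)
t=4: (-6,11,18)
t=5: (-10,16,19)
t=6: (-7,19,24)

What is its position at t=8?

(-8,27,30)

The moves between consecutive positions are (-4,+5,+1), (+3,+3,+5), (-4,+5,+1), (+3,+3,+5), (-4,+5,+1), (+3,+3,+5); they repeat the 2-cycle [(-4,+5,+1), (+3,+3,+5)].
step 7: apply (-4,+5,+1) → (-11,24,25)
step 8: apply (+3,+3,+5) → (-8,27,30)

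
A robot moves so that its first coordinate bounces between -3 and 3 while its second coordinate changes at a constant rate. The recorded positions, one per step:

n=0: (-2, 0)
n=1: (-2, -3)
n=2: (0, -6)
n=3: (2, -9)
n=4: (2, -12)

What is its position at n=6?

(-2, -18)

The first coordinate travels 2 per step and bounces off the walls at -3 and 3.
  step 5: 2 → 0
  step 6: 0 → -2
The second coordinate changes by -3 each step: at step 6 it is -18.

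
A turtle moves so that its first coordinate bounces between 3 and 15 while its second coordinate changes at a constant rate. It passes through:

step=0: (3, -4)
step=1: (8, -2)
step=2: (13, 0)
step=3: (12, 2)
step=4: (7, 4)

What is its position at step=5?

The first coordinate travels 5 per step and bounces off the walls at 3 and 15.
  step 5: 7 → 4
The second coordinate changes by +2 each step: at step 5 it is 6.

(4, 6)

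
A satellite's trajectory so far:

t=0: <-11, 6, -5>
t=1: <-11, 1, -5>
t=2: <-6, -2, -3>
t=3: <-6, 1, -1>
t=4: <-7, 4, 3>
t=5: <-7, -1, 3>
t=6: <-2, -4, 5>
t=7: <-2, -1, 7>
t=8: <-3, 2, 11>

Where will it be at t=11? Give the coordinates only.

<2, -3, 15>

The moves between consecutive positions are <+0, -5, +0>, <+5, -3, +2>, <+0, +3, +2>, <-1, +3, +4>, <+0, -5, +0>, <+5, -3, +2>, <+0, +3, +2>, <-1, +3, +4>; they repeat the 4-cycle [<+0, -5, +0>, <+5, -3, +2>, <+0, +3, +2>, <-1, +3, +4>].
step 9: apply <+0, -5, +0> → <-3, -3, 11>
step 10: apply <+5, -3, +2> → <2, -6, 13>
step 11: apply <+0, +3, +2> → <2, -3, 15>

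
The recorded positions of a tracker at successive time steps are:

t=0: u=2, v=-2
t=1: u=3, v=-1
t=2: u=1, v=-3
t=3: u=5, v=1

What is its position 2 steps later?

The jumps are (+1,+1), (-2,-2), (+4,+4) — a geometric progression with ratio -2.
step 4: u=5, v=1 + (-8,-8) → u=-3, v=-7
step 5: u=-3, v=-7 + (+16,+16) → u=13, v=9

u=13, v=9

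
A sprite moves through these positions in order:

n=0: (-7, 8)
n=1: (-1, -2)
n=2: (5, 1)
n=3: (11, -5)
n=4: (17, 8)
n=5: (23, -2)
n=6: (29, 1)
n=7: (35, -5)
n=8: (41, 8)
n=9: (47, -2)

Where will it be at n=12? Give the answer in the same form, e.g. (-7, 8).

(65, 8)

First: linear, +6 per step → 65 at step 12.
Second: cycles through 8, -2, 1, -5 every 4 steps. Step 12 lands at position 0 of the cycle → 8.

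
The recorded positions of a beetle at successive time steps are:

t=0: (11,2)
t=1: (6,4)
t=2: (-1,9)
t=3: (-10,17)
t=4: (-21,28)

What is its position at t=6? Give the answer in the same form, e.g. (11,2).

(-49,59)

First differences are (-5,+2), (-7,+5), (-9,+8), (-11,+11); their common second difference is (-2,+3) (constant acceleration).
step 5: (-21,28) + (-13,+14) → (-34,42)
step 6: (-34,42) + (-15,+17) → (-49,59)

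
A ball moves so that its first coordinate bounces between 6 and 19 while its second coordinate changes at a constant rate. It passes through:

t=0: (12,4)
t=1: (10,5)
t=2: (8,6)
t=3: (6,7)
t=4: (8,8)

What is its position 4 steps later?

(16,12)

The first coordinate reflects between 6 and 19, moving 2 per step.
  step 5: 8 → 10
  step 6: 10 → 12
  step 7: 12 → 14
  step 8: 14 → 16
The second coordinate changes by +1 each step: at step 8 it is 12.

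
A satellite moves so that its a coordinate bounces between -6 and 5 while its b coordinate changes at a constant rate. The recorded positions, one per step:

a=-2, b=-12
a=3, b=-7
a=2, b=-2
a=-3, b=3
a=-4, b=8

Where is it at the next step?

The a coordinate travels 5 per step and bounces off the walls at -6 and 5.
  step 5: -4 → 1
The b coordinate changes by +5 each step: at step 5 it is 13.

a=1, b=13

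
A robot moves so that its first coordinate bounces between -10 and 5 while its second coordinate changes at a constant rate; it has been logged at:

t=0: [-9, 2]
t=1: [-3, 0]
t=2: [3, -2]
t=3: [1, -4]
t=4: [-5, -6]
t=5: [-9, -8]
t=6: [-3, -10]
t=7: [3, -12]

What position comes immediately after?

[1, -14]

The first coordinate reflects between -10 and 5, moving 6 per step.
  step 8: 3 → 1
The second coordinate changes by -2 each step: at step 8 it is -14.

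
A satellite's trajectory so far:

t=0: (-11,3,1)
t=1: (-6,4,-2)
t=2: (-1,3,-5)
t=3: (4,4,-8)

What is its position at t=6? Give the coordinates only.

(19,3,-17)

First: linear, +5 per step → 19 at step 6.
Second: cycles through 3, 4 every 2 steps. Step 6 lands at position 0 of the cycle → 3.
Third: linear, -3 per step → -17 at step 6.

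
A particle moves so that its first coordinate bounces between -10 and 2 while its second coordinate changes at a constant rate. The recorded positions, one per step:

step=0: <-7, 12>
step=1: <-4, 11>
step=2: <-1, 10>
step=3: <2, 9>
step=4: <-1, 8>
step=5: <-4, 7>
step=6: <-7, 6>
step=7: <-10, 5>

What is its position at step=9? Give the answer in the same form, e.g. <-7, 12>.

<-4, 3>

The first coordinate reflects between -10 and 2, moving 3 per step.
  step 8: -10 → -7
  step 9: -7 → -4
The second coordinate changes by -1 each step: at step 9 it is 3.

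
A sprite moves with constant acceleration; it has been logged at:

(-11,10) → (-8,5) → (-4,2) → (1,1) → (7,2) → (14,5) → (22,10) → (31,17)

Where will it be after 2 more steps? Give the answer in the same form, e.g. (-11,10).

(52,37)

Taking differences between consecutive positions: (+3,-5), (+4,-3), (+5,-1), (+6,+1), (+7,+3), (+8,+5), (+9,+7). These grow by (+1,+2) each step.
step 8: (31,17) + (+10,+9) → (41,26)
step 9: (41,26) + (+11,+11) → (52,37)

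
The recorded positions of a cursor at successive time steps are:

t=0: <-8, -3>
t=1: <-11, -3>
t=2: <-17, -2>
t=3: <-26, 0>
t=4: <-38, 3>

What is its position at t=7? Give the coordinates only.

Successive displacements: <-3, +0>, <-6, +1>, <-9, +2>, <-12, +3> — each changes by <-3, +1>.
step 5: <-38, 3> + <-15, +4> → <-53, 7>
step 6: <-53, 7> + <-18, +5> → <-71, 12>
step 7: <-71, 12> + <-21, +6> → <-92, 18>

<-92, 18>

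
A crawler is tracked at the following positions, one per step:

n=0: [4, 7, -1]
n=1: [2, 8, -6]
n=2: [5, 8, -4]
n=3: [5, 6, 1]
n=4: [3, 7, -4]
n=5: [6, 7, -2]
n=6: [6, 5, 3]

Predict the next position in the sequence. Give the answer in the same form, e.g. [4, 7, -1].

The moves between consecutive positions are [-2, +1, -5], [+3, +0, +2], [+0, -2, +5], [-2, +1, -5], [+3, +0, +2], [+0, -2, +5]; they repeat the 3-cycle [[-2, +1, -5], [+3, +0, +2], [+0, -2, +5]].
step 7: apply [-2, +1, -5] → [4, 6, -2]

[4, 6, -2]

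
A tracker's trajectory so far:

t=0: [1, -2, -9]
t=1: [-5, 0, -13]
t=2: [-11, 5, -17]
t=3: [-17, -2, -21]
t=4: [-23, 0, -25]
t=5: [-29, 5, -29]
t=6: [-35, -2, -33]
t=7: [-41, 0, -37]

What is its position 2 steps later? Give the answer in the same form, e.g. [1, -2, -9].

[-53, -2, -45]

First: linear, -6 per step → -53 at step 9.
Second: cycles through -2, 0, 5 every 3 steps. Step 9 lands at position 0 of the cycle → -2.
Third: linear, -4 per step → -45 at step 9.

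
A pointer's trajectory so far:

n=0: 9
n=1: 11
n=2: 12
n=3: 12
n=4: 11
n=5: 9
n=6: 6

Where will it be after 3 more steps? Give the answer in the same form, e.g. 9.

-9

First differences are +2, +1, +0, -1, -2, -3; their common second difference is -1 (constant acceleration).
step 7: 6 − 4 → 2
step 8: 2 − 5 → -3
step 9: -3 − 6 → -9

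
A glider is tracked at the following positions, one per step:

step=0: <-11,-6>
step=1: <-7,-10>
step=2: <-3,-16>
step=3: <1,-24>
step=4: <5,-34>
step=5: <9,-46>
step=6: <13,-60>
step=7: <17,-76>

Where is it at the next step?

<21,-94>

Taking differences between consecutive positions: <+4,-4>, <+4,-6>, <+4,-8>, <+4,-10>, <+4,-12>, <+4,-14>, <+4,-16>. These grow by <+0,-2> each step.
step 8: <17,-76> + <+4,-18> → <21,-94>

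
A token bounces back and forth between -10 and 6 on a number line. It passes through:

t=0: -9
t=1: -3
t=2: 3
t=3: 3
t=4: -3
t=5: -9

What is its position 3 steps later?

The value reflects between -10 and 6, moving 6 per step.
  step 6: -9 → -5
  step 7: -5 → 1
  step 8: 1 → 5

5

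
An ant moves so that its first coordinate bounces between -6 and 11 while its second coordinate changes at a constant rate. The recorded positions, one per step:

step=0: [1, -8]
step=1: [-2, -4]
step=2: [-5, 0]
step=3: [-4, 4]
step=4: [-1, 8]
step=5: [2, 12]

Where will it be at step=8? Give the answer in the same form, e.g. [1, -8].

[11, 24]

The first coordinate travels 3 per step and bounces off the walls at -6 and 11.
  step 6: 2 → 5
  step 7: 5 → 8
  step 8: 8 → 11
The second coordinate changes by +4 each step: at step 8 it is 24.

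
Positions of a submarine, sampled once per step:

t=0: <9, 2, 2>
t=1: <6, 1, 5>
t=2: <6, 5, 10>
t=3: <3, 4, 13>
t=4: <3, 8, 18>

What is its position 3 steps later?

<-3, 10, 29>

Step-to-step displacements: <-3, -1, +3>, <+0, +4, +5>, <-3, -1, +3>, <+0, +4, +5> — a repeating cycle of length 2.
step 5: apply <-3, -1, +3> → <0, 7, 21>
step 6: apply <+0, +4, +5> → <0, 11, 26>
step 7: apply <-3, -1, +3> → <-3, 10, 29>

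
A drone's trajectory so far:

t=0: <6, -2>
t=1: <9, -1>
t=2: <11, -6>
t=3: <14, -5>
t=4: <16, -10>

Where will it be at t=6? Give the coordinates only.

Differencing gives <+3, +1>, <+2, -5>, <+3, +1>, <+2, -5>. This is the pattern <+3, +1>, <+2, -5> repeated.
step 5: apply <+3, +1> → <19, -9>
step 6: apply <+2, -5> → <21, -14>

<21, -14>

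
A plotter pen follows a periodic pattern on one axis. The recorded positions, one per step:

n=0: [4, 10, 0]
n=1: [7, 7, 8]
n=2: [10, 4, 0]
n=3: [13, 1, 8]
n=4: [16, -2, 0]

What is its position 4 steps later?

[28, -14, 0]

The first coordinate changes by +3 each step, so at step 8 it is 4 + 8·(3) = 28.
The second coordinate changes by -3 each step, so at step 8 it is 10 + 8·(-3) = -14.
The third coordinate repeats the cycle [0, 8] with period 2; step 8 mod 2 = 0, giving 0.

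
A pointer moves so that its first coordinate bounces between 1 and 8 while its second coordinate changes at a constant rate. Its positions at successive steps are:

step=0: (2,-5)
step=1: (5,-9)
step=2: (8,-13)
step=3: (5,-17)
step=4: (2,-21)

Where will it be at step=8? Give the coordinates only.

The first coordinate reflects between 1 and 8, moving 3 per step.
  step 5: 2 → 3
  step 6: 3 → 6
  step 7: 6 → 7
  step 8: 7 → 4
The second coordinate changes by -4 each step: at step 8 it is -37.

(4,-37)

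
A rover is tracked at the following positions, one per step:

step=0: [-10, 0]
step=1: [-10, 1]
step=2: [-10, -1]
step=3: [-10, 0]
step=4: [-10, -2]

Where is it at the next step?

Step-to-step displacements: [+0, +1], [+0, -2], [+0, +1], [+0, -2] — a repeating cycle of length 2.
step 5: apply [+0, +1] → [-10, -1]

[-10, -1]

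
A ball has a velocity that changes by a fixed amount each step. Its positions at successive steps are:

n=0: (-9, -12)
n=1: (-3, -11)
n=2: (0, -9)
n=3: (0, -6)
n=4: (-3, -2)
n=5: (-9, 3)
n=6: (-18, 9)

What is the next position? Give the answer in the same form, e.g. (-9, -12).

(-30, 16)

Taking differences between consecutive positions: (+6, +1), (+3, +2), (+0, +3), (-3, +4), (-6, +5), (-9, +6). These grow by (-3, +1) each step.
step 7: (-18, 9) + (-12, +7) → (-30, 16)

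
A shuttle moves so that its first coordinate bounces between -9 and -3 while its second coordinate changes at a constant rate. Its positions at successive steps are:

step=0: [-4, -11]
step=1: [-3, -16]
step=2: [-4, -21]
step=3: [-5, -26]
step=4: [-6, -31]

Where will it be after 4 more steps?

[-8, -51]

The first coordinate travels 1 per step and bounces off the walls at -9 and -3.
  step 5: -6 → -7
  step 6: -7 → -8
  step 7: -8 → -9
  step 8: -9 → -8
The second coordinate changes by -5 each step: at step 8 it is -51.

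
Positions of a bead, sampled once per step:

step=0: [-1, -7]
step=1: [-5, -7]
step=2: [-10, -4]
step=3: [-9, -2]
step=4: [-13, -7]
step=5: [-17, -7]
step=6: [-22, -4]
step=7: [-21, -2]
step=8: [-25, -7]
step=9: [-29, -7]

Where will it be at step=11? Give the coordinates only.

[-33, -2]

Step-to-step displacements: [-4, +0], [-5, +3], [+1, +2], [-4, -5], [-4, +0], [-5, +3], [+1, +2], [-4, -5], [-4, +0] — a repeating cycle of length 4.
step 10: apply [-5, +3] → [-34, -4]
step 11: apply [+1, +2] → [-33, -2]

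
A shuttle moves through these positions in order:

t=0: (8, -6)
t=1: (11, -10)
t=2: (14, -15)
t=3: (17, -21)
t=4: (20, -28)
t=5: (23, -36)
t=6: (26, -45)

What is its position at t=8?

(32, -66)

First differences are (+3, -4), (+3, -5), (+3, -6), (+3, -7), (+3, -8), (+3, -9); their common second difference is (+0, -1) (constant acceleration).
step 7: (26, -45) + (+3, -10) → (29, -55)
step 8: (29, -55) + (+3, -11) → (32, -66)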